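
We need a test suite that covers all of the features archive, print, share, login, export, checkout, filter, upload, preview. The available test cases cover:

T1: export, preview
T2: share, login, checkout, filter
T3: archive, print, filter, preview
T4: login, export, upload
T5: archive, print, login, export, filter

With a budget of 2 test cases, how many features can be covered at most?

Choosing T2, T3 covers {archive, print, share, login, checkout, filter, preview} — 7 features.
No choice of 2 test cases does better; here export, upload are left uncovered.

7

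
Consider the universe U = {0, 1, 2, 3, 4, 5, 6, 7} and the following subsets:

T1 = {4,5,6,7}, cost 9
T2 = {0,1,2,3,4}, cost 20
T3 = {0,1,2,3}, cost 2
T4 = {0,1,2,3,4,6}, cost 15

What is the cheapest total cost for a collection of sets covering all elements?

T1, T3 cover every element at cost 9 + 2 = 11.
Any cover uses at least 2 sets; among all covering selections none totals below 11.

11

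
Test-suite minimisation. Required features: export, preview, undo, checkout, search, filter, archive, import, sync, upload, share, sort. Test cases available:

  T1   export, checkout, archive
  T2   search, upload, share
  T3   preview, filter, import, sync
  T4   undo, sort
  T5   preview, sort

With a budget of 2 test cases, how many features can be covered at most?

7

Choosing T1, T3 covers {export, preview, checkout, filter, archive, import, sync} — 7 features.
No choice of 2 test cases does better; here undo, search, upload, share, sort are left uncovered.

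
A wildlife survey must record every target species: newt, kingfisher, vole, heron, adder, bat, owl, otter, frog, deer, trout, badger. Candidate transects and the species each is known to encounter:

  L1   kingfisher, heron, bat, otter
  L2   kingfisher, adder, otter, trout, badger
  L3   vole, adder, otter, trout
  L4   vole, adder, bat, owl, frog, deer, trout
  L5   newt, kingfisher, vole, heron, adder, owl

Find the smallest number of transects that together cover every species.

L2, L4, L5 together cover {newt, kingfisher, vole, heron, adder, bat, owl, otter, frog, deer, trout, badger} — every species.
No 2 of the 5 transects cover everything (all 10 pairs fall short), so 3 is minimum.
Greedy (largest uncovered first) would take L4, L1, L2, L5 — 4 transects — but 3 suffice.

3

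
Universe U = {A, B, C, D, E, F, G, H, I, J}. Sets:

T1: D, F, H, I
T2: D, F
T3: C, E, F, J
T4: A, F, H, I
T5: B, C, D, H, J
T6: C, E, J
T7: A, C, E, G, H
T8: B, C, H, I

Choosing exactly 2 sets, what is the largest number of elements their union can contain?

Choosing T1, T7 covers {A, C, D, E, F, G, H, I} — 8 elements.
No choice of 2 sets does better; here B, J are left uncovered.

8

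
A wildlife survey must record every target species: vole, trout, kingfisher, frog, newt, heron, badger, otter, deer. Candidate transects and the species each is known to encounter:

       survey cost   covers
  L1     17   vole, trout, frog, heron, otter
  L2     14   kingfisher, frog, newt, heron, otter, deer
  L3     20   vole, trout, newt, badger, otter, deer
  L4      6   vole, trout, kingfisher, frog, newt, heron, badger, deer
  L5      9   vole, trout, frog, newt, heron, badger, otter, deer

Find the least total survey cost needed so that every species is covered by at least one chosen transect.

15

L4, L5 cover every species at survey cost 6 + 9 = 15.
Any cover uses at least 2 transects; among all covering selections none totals below 15.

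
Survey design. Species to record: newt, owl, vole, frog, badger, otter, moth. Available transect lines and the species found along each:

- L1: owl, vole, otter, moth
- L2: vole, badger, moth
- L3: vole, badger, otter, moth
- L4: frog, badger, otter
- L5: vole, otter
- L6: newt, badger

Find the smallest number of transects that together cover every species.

3

L1, L4, L6 together cover {newt, owl, vole, frog, badger, otter, moth} — every species.
No 2 of the 6 transects cover everything (all 15 pairs fall short), so 3 is minimum.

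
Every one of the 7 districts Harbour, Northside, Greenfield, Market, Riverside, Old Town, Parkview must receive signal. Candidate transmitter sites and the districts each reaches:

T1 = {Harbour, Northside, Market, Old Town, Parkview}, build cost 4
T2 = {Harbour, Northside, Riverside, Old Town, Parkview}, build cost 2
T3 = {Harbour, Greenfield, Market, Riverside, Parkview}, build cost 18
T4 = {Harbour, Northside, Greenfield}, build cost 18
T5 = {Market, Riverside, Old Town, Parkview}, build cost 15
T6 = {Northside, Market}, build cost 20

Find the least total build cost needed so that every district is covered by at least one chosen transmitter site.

20

T2, T3 cover every district at build cost 2 + 18 = 20.
Any cover uses at least 2 transmitter sites; among all covering selections none totals below 20.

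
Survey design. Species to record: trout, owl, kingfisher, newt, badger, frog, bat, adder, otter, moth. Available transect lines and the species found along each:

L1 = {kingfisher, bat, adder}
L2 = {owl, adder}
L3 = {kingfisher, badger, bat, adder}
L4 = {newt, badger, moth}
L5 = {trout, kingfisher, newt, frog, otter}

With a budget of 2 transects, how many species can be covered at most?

Choosing L3, L5 covers {trout, kingfisher, newt, badger, frog, bat, adder, otter} — 8 species.
No choice of 2 transects does better; here owl, moth are left uncovered.

8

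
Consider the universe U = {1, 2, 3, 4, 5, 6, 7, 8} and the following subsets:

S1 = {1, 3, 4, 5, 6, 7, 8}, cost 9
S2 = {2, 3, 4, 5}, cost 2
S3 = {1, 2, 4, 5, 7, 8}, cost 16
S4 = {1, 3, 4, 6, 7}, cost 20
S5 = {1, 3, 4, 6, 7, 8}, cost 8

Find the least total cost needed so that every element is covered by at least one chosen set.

S2, S5 cover every element at cost 2 + 8 = 10.
Any cover uses at least 2 sets; among all covering selections none totals below 10.

10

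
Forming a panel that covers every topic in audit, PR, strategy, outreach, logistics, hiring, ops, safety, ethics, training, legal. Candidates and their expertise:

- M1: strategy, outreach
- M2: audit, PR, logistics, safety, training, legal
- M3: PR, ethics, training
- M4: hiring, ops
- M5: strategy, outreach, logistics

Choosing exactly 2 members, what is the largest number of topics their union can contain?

Choosing M1, M2 covers {audit, PR, strategy, outreach, logistics, safety, training, legal} — 8 topics.
No choice of 2 members does better; here hiring, ops, ethics are left uncovered.

8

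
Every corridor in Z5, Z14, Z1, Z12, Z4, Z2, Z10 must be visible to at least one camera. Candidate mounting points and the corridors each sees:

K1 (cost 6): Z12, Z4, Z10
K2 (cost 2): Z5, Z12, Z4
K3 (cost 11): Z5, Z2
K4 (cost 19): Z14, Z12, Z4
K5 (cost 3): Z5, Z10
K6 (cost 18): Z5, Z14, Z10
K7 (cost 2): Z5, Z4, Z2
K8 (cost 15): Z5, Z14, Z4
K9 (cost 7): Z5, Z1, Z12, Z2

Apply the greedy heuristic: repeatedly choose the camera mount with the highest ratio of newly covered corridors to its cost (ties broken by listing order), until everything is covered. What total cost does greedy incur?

Pick 1: K2 adds 3 new (Z5, Z12, Z4) at cost 2 (ratio 3/2).
Pick 2: K7 adds 1 new (Z2) at cost 2 (ratio 1/2).
Pick 3: K5 adds 1 new (Z10) at cost 3 (ratio 1/3).
Pick 4: K9 adds 1 new (Z1) at cost 7 (ratio 1/7).
Pick 5: K8 adds 1 new (Z14) at cost 15 (ratio 1/15).
Greedy total cost: 2 + 2 + 3 + 7 + 15 = 29. (The true optimum is 25, so greedy overshoots here.)

29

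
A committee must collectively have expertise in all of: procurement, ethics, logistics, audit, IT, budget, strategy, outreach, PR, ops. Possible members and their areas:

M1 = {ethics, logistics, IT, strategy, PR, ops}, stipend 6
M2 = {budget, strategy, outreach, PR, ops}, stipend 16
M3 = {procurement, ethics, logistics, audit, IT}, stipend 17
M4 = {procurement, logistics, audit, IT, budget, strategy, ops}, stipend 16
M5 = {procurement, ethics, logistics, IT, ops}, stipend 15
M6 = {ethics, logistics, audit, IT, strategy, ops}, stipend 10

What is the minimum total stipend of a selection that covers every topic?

M2, M3 cover every topic at stipend 16 + 17 = 33.
Any cover uses at least 2 members; among all covering selections none totals below 33.
Greedy by coverage-per-stipend would pick M1, M4, M2 for 38 — worse than the optimum 33.

33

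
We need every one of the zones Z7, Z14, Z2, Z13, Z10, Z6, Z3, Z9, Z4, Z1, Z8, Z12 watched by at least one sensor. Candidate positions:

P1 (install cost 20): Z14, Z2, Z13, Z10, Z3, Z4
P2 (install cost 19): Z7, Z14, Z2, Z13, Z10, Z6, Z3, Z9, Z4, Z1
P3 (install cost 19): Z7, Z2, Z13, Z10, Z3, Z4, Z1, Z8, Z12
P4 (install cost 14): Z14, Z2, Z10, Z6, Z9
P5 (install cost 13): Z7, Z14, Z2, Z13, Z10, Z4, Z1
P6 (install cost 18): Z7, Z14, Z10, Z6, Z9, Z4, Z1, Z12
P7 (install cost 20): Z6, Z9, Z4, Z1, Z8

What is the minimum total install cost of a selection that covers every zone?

33

P3, P4 cover every zone at install cost 19 + 14 = 33.
Any cover uses at least 2 sensor positions; among all covering selections none totals below 33.
Greedy by coverage-per-install cost would pick P5, P6, P3 for 50 — worse than the optimum 33.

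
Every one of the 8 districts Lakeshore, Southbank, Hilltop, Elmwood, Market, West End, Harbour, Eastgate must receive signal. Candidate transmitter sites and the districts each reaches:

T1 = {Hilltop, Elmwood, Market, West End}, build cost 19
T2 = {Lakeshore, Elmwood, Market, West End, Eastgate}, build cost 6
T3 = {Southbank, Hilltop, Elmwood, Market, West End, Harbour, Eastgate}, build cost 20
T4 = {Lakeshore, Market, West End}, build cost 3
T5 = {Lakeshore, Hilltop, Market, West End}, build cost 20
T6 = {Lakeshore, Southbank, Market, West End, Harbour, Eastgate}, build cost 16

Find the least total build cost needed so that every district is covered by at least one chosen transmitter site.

T3, T4 cover every district at build cost 20 + 3 = 23.
Any cover uses at least 2 transmitter sites; among all covering selections none totals below 23.

23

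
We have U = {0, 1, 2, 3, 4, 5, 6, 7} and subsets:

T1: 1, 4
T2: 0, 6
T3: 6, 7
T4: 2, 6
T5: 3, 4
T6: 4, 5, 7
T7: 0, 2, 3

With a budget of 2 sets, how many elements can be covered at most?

Choosing T6, T7 covers {0, 2, 3, 4, 5, 7} — 6 elements.
No choice of 2 sets does better; here 1, 6 are left uncovered.

6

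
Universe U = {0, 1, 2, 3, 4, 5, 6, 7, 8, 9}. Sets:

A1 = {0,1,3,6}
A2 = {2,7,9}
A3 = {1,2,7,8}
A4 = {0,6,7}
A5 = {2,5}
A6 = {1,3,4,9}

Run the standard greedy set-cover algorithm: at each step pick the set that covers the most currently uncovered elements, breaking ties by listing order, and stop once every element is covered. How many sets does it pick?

Pick 1: A1 covers 4 new elements (0, 1, 3, 6).
Pick 2: A2 covers 3 new elements (2, 7, 9).
Pick 3: A3 covers 1 new elements (8).
Pick 4: A5 covers 1 new elements (5).
Pick 5: A6 covers 1 new elements (4).
Greedy uses 5 sets. (The true minimum is 4.)

5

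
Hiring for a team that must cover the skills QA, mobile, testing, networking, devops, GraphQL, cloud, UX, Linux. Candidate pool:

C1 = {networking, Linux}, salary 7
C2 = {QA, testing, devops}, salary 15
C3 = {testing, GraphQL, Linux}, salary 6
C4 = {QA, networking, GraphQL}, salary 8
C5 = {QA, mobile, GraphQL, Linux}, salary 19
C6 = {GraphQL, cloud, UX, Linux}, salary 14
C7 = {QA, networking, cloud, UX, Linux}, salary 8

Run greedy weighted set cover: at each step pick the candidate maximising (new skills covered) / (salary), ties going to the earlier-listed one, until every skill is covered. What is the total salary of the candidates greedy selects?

48

Pick 1: C7 adds 5 new (QA, networking, cloud, UX, Linux) at salary 8 (ratio 5/8).
Pick 2: C3 adds 2 new (testing, GraphQL) at salary 6 (ratio 2/6).
Pick 3: C2 adds 1 new (devops) at salary 15 (ratio 1/15).
Pick 4: C5 adds 1 new (mobile) at salary 19 (ratio 1/19).
Greedy total salary: 8 + 6 + 15 + 19 = 48. (The true optimum is 42, so greedy overshoots here.)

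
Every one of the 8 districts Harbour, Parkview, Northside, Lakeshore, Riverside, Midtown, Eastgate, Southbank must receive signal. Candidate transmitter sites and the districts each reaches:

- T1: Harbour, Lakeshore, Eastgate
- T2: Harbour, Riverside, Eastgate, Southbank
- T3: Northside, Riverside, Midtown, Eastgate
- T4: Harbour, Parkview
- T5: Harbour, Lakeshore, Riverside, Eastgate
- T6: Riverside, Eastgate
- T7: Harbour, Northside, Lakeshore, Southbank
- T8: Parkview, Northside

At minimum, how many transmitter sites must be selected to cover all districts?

3

T3, T4, T7 together cover {Harbour, Parkview, Northside, Lakeshore, Riverside, Midtown, Eastgate, Southbank} — every district.
No 2 of the 8 transmitter sites cover everything (all 28 pairs fall short), so 3 is minimum.
Greedy (largest uncovered first) would take T2, T3, T1, T4 — 4 transmitter sites — but 3 suffice.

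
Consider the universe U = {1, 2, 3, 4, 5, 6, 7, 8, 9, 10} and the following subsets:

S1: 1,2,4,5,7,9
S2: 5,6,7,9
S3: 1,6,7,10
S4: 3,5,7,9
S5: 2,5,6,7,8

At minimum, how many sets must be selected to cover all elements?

S1, S3, S4, S5 together cover {1, 2, 3, 4, 5, 6, 7, 8, 9, 10} — every element.
No 3 of the 5 sets cover everything (all 10 triples fall short), so 4 is minimum.

4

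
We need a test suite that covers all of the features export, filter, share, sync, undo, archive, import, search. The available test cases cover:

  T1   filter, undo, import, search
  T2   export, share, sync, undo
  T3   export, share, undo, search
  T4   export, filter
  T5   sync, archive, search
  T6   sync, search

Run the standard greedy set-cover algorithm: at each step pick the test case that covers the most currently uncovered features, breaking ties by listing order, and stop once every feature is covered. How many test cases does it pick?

3

Pick 1: T1 covers 4 new features (filter, undo, import, search).
Pick 2: T2 covers 3 new features (export, share, sync).
Pick 3: T5 covers 1 new features (archive).
Greedy uses 3 test cases.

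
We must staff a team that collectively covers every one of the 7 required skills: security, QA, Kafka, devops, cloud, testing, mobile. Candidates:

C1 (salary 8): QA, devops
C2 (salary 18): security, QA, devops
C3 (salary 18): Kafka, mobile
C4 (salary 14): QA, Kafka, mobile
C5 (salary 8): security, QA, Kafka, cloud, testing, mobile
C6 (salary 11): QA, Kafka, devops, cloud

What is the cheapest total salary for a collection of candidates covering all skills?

C1, C5 cover every skill at salary 8 + 8 = 16.
Any cover uses at least 2 candidates; among all covering selections none totals below 16.

16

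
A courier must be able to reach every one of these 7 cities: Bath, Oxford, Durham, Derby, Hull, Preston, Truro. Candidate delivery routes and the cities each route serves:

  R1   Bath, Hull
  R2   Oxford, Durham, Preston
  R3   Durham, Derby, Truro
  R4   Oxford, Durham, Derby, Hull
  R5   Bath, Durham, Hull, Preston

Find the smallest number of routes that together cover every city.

3

R1, R2, R3 together cover {Bath, Oxford, Durham, Derby, Hull, Preston, Truro} — every city.
No 2 of the 5 routes cover everything (all 10 pairs fall short), so 3 is minimum.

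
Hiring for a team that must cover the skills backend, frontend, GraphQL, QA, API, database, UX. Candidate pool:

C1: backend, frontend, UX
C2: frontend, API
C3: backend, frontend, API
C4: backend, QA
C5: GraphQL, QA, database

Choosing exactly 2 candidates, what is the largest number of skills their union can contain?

6

Choosing C1, C5 covers {backend, frontend, GraphQL, QA, database, UX} — 6 skills.
No choice of 2 candidates does better; here API is left uncovered.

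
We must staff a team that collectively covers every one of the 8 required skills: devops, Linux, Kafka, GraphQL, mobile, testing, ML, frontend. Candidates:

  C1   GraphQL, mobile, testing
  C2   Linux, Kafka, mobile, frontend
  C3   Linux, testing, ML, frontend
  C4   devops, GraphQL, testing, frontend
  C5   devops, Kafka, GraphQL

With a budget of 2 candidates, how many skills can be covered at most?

7

Choosing C2, C4 covers {devops, Linux, Kafka, GraphQL, mobile, testing, frontend} — 7 skills.
No choice of 2 candidates does better; here ML is left uncovered.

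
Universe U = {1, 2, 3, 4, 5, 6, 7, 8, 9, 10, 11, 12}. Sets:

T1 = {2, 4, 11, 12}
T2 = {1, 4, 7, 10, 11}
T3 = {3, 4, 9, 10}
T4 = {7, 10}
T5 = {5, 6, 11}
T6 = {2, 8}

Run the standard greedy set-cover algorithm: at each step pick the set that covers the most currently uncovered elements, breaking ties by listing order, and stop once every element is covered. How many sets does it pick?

Pick 1: T2 covers 5 new elements (1, 4, 7, 10, 11).
Pick 2: T1 covers 2 new elements (2, 12).
Pick 3: T3 covers 2 new elements (3, 9).
Pick 4: T5 covers 2 new elements (5, 6).
Pick 5: T6 covers 1 new elements (8).
Greedy uses 5 sets.

5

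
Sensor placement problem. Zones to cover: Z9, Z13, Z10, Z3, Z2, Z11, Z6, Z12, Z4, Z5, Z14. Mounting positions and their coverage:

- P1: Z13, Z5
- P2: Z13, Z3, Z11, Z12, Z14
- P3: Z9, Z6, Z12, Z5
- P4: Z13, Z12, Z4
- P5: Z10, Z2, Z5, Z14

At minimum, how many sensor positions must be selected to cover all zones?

4

P2, P3, P4, P5 together cover {Z9, Z13, Z10, Z3, Z2, Z11, Z6, Z12, Z4, Z5, Z14} — every zone.
No 3 of the 5 sensor positions cover everything (all 10 triples fall short), so 4 is minimum.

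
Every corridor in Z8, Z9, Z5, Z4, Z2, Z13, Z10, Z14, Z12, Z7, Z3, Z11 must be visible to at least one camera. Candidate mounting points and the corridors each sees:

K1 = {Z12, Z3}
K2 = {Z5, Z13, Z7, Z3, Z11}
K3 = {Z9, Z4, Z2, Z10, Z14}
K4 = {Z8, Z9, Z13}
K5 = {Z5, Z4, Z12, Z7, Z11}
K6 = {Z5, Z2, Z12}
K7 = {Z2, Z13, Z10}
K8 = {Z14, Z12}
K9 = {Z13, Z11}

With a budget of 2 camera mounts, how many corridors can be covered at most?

10

Choosing K2, K3 covers {Z9, Z5, Z4, Z2, Z13, Z10, Z14, Z7, Z3, Z11} — 10 corridors.
No choice of 2 camera mounts does better; here Z8, Z12 are left uncovered.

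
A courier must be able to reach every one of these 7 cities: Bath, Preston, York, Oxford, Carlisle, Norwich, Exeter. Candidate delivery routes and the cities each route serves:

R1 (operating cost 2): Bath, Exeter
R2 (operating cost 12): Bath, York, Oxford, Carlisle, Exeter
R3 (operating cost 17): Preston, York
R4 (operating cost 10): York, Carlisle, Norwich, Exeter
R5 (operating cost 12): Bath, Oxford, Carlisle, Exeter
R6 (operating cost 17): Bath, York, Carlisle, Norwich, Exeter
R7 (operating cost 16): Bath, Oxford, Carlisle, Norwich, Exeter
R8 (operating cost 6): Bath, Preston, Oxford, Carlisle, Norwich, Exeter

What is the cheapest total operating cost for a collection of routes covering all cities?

R4, R8 cover every city at operating cost 10 + 6 = 16.
Any cover uses at least 2 routes; among all covering selections none totals below 16.

16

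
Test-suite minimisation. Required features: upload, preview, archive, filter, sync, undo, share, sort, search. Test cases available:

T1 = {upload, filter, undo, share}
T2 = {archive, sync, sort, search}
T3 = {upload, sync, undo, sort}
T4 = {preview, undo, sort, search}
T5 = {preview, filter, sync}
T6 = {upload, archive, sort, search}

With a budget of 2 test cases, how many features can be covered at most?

Choosing T1, T2 covers {upload, archive, filter, sync, undo, share, sort, search} — 8 features.
No choice of 2 test cases does better; here preview is left uncovered.

8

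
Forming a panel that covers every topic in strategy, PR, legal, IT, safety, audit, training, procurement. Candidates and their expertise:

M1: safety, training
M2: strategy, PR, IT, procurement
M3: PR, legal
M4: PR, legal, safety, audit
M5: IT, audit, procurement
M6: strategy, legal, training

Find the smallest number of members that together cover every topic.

M1, M2, M4 together cover {strategy, PR, legal, IT, safety, audit, training, procurement} — every topic.
No 2 of the 6 members cover everything (all 15 pairs fall short), so 3 is minimum.

3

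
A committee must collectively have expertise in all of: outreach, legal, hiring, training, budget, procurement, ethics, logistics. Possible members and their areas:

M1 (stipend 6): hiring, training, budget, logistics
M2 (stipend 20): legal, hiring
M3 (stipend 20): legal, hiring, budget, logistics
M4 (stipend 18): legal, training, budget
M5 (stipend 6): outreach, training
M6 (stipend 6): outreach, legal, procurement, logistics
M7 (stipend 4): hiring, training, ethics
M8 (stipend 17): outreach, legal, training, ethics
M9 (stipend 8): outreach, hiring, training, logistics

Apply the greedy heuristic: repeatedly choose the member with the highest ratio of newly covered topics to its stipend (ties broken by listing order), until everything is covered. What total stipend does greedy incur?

16

Pick 1: M7 adds 3 new (hiring, training, ethics) at stipend 4 (ratio 3/4).
Pick 2: M6 adds 4 new (outreach, legal, procurement, logistics) at stipend 6 (ratio 4/6).
Pick 3: M1 adds 1 new (budget) at stipend 6 (ratio 1/6).
Greedy total stipend: 4 + 6 + 6 = 16.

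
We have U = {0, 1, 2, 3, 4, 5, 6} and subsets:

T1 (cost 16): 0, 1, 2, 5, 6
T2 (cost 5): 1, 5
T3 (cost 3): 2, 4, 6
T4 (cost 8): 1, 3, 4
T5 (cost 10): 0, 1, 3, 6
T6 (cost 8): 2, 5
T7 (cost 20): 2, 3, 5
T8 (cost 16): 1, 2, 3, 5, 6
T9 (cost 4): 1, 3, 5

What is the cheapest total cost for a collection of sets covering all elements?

17

T3, T5, T9 cover every element at cost 3 + 10 + 4 = 17.
Any cover uses at least 2 sets; among all covering selections none totals below 17.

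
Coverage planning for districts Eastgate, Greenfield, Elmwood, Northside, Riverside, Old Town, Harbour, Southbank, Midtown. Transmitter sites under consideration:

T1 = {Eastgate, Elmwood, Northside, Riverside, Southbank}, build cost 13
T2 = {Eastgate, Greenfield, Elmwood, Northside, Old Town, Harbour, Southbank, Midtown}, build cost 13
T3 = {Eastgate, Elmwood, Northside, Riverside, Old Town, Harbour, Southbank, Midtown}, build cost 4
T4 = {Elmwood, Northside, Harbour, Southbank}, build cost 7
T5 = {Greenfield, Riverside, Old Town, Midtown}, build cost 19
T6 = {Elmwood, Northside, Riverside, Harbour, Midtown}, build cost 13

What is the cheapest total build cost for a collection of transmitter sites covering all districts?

17

T2, T3 cover every district at build cost 13 + 4 = 17.
Any cover uses at least 2 transmitter sites; among all covering selections none totals below 17.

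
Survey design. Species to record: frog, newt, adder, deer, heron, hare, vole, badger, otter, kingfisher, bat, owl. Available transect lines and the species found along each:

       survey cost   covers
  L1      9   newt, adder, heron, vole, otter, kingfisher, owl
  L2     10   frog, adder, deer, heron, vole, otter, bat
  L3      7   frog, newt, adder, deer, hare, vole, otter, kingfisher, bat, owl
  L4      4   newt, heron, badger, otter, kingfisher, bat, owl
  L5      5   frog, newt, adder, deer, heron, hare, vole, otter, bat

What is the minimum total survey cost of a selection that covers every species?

9

L4, L5 cover every species at survey cost 4 + 5 = 9.
Any cover uses at least 2 transects; among all covering selections none totals below 9.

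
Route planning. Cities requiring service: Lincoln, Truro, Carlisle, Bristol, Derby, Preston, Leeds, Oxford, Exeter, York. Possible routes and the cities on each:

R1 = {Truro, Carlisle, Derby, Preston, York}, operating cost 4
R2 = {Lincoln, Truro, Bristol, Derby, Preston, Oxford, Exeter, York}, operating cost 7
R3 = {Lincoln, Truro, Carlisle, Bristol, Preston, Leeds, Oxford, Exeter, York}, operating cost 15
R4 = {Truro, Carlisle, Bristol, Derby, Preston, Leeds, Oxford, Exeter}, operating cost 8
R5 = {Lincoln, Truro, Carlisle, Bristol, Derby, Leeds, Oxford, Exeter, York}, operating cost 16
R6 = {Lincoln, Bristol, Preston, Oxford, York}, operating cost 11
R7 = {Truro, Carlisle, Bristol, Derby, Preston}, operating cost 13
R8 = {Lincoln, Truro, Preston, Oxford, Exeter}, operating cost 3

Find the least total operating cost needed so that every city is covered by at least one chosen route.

R2, R4 cover every city at operating cost 7 + 8 = 15.
Any cover uses at least 2 routes; among all covering selections none totals below 15.

15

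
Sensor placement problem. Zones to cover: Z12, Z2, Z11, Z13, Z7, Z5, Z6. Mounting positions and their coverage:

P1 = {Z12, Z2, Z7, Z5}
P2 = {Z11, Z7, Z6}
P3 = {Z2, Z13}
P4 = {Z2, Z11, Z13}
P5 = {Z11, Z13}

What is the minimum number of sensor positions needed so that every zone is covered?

P1, P2, P3 together cover {Z12, Z2, Z11, Z13, Z7, Z5, Z6} — every zone.
No 2 of the 5 sensor positions cover everything (all 10 pairs fall short), so 3 is minimum.

3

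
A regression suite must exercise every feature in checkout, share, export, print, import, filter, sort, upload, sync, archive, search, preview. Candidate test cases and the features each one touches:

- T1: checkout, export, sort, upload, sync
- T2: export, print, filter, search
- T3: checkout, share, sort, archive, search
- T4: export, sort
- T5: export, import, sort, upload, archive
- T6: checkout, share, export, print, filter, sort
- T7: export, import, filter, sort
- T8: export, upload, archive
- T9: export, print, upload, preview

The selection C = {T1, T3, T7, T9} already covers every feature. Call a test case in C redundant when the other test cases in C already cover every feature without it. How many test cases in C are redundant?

Drop T1: sync uncovered — not redundant.
Drop T3: share, archive, search uncovered — not redundant.
Drop T7: import, filter uncovered — not redundant.
Drop T9: print, preview uncovered — not redundant.
None of the test cases in C is redundant.

0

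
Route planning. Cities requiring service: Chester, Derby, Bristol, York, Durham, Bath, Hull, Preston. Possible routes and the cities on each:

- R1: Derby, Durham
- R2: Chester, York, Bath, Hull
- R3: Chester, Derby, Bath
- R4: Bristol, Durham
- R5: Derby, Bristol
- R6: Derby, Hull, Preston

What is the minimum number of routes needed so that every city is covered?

3

R2, R4, R6 together cover {Chester, Derby, Bristol, York, Durham, Bath, Hull, Preston} — every city.
No 2 of the 6 routes cover everything (all 15 pairs fall short), so 3 is minimum.
Greedy (largest uncovered first) would take R2, R1, R4, R6 — 4 routes — but 3 suffice.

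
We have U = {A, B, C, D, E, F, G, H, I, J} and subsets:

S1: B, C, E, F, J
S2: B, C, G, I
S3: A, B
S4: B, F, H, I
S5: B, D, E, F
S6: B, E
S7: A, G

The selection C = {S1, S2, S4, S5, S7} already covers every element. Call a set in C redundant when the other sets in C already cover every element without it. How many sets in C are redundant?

1

Drop S1: J uncovered — not redundant.
Drop S2: the rest still cover every element — redundant.
Drop S4: H uncovered — not redundant.
Drop S5: D uncovered — not redundant.
Drop S7: A uncovered — not redundant.
1 redundant: S2.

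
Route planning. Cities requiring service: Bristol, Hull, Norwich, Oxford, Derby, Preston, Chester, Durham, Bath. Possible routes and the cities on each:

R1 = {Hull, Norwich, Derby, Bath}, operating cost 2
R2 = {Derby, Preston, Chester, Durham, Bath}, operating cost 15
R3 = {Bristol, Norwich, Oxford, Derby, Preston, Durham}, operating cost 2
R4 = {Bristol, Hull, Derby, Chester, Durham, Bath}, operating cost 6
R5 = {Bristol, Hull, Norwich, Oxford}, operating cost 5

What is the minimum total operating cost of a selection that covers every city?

R3, R4 cover every city at operating cost 2 + 6 = 8.
Any cover uses at least 2 routes; among all covering selections none totals below 8.
Greedy by coverage-per-operating cost would pick R3, R1, R4 for 10 — worse than the optimum 8.

8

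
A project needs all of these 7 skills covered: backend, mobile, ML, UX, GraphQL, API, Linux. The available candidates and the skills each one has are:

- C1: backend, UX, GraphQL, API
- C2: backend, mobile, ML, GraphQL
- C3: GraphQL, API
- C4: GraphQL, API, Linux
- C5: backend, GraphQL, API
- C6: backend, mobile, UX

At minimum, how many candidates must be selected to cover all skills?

3

C1, C2, C4 together cover {backend, mobile, ML, UX, GraphQL, API, Linux} — every skill.
No 2 of the 6 candidates cover everything (all 15 pairs fall short), so 3 is minimum.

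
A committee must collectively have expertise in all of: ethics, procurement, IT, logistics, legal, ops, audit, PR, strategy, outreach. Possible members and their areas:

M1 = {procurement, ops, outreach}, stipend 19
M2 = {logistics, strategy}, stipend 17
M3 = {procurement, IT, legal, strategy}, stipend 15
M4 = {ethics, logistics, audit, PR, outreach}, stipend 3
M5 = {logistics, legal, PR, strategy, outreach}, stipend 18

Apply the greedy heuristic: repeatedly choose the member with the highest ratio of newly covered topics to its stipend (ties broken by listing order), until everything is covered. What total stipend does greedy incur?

Pick 1: M4 adds 5 new (ethics, logistics, audit, PR, outreach) at stipend 3 (ratio 5/3).
Pick 2: M3 adds 4 new (procurement, IT, legal, strategy) at stipend 15 (ratio 4/15).
Pick 3: M1 adds 1 new (ops) at stipend 19 (ratio 1/19).
Greedy total stipend: 3 + 15 + 19 = 37.

37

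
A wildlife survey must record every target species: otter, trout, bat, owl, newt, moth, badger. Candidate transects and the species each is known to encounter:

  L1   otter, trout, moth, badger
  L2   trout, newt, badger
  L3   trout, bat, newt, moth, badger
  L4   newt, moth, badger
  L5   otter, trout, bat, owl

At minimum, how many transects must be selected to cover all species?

2

L3, L5 together cover {otter, trout, bat, owl, newt, moth, badger} — every species.
No single transect contains all 7 species, so 2 is optimal.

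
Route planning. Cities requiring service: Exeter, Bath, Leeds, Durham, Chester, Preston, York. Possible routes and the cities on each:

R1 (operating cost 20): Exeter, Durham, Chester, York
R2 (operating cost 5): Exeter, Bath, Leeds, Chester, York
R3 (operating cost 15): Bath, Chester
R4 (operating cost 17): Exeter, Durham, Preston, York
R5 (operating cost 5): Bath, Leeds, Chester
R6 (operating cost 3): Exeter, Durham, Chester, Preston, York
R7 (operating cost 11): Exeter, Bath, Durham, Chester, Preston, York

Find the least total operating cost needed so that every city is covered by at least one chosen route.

R2, R6 cover every city at operating cost 5 + 3 = 8.
Any cover uses at least 2 routes; among all covering selections none totals below 8.

8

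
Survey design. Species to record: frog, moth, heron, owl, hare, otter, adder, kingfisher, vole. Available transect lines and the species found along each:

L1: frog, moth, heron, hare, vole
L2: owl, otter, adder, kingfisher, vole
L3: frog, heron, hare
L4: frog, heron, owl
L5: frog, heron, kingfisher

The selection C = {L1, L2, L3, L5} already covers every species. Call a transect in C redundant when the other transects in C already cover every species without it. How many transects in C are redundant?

2

Drop L1: moth uncovered — not redundant.
Drop L2: owl, otter, adder uncovered — not redundant.
Drop L3: the rest still cover every species — redundant.
Drop L5: the rest still cover every species — redundant.
2 redundant: L3, L5.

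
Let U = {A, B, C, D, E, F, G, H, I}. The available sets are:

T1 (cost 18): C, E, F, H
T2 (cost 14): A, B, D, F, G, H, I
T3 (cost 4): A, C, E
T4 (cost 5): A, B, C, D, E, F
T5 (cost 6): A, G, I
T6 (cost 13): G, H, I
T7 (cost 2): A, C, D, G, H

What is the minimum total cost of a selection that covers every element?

13

T4, T5, T7 cover every element at cost 5 + 6 + 2 = 13.
Any cover uses at least 2 sets; among all covering selections none totals below 13.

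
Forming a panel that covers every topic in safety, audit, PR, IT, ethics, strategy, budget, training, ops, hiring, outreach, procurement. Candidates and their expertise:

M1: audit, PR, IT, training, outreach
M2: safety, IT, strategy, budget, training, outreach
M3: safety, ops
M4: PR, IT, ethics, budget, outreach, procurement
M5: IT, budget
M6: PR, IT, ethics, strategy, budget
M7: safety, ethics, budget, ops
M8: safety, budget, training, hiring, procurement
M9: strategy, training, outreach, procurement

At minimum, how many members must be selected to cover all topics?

M1, M2, M7, M8 together cover {safety, audit, PR, IT, ethics, strategy, budget, training, ops, hiring, outreach, procurement} — every topic.
No 3 of the 9 members cover everything (all 84 triples fall short), so 4 is minimum.
Greedy (largest uncovered first) would take M2, M4, M1, M3, M8 — 5 members — but 4 suffice.

4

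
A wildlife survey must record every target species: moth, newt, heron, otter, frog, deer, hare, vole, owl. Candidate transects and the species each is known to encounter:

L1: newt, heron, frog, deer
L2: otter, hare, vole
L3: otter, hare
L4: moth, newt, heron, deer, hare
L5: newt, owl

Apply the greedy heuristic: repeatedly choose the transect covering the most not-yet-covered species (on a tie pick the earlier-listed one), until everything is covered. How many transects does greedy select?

Pick 1: L4 covers 5 new species (moth, newt, heron, deer, hare).
Pick 2: L2 covers 2 new species (otter, vole).
Pick 3: L1 covers 1 new species (frog).
Pick 4: L5 covers 1 new species (owl).
Greedy uses 4 transects.

4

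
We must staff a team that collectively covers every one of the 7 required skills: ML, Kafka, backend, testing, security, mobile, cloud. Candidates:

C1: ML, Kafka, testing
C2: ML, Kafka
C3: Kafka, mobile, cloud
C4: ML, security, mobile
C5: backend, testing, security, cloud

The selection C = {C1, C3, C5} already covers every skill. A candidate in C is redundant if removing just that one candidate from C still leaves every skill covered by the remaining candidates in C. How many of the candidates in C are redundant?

Drop C1: ML uncovered — not redundant.
Drop C3: mobile uncovered — not redundant.
Drop C5: backend, security uncovered — not redundant.
None of the candidates in C is redundant.

0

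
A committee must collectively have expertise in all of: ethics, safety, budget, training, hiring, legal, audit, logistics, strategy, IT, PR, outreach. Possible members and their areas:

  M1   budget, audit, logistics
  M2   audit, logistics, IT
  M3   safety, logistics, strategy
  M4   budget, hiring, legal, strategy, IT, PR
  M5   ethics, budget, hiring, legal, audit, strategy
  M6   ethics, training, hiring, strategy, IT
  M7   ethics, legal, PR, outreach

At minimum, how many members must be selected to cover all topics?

4

M1, M3, M6, M7 together cover {ethics, safety, budget, training, hiring, legal, audit, logistics, strategy, IT, PR, outreach} — every topic.
No 3 of the 7 members cover everything (all 35 triples fall short), so 4 is minimum.
Greedy (largest uncovered first) would take M4, M1, M6, M3, M7 — 5 members — but 4 suffice.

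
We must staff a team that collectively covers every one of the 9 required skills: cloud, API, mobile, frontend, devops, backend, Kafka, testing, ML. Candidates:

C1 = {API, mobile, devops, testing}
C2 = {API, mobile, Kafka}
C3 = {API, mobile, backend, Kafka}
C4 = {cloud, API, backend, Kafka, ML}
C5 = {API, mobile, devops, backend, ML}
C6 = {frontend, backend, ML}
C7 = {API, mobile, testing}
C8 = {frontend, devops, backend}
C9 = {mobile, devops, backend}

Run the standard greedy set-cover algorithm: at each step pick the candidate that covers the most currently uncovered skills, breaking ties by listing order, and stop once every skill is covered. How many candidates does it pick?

3

Pick 1: C4 covers 5 new skills (cloud, API, backend, Kafka, ML).
Pick 2: C1 covers 3 new skills (mobile, devops, testing).
Pick 3: C6 covers 1 new skills (frontend).
Greedy uses 3 candidates.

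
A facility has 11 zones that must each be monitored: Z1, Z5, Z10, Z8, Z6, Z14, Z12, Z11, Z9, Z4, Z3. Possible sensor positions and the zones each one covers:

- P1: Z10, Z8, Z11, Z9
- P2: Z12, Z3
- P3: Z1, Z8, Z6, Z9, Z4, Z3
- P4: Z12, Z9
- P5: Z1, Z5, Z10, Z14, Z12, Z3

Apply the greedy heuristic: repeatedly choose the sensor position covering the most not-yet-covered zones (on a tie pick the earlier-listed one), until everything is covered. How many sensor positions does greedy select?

Pick 1: P3 covers 6 new zones (Z1, Z8, Z6, Z9, Z4, Z3).
Pick 2: P5 covers 4 new zones (Z5, Z10, Z14, Z12).
Pick 3: P1 covers 1 new zones (Z11).
Greedy uses 3 sensor positions.

3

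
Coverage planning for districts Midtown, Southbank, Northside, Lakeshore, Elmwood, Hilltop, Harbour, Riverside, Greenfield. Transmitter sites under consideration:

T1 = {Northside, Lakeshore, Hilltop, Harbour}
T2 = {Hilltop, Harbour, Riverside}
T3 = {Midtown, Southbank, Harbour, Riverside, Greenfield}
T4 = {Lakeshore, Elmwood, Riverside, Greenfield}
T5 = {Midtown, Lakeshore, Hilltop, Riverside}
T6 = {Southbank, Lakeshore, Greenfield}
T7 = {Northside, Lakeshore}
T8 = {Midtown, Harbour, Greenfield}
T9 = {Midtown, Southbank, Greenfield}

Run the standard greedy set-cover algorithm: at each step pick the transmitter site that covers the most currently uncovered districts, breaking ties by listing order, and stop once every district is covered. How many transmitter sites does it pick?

Pick 1: T3 covers 5 new districts (Midtown, Southbank, Harbour, Riverside, Greenfield).
Pick 2: T1 covers 3 new districts (Northside, Lakeshore, Hilltop).
Pick 3: T4 covers 1 new districts (Elmwood).
Greedy uses 3 transmitter sites.

3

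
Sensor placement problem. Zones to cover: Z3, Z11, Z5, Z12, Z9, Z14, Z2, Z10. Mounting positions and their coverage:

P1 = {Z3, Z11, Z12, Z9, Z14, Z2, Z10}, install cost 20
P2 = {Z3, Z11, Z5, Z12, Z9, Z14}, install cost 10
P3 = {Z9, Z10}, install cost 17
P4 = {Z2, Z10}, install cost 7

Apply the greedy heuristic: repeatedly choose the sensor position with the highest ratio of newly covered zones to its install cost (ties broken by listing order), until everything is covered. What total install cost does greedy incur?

17

Pick 1: P2 adds 6 new (Z3, Z11, Z5, Z12, Z9, Z14) at install cost 10 (ratio 6/10).
Pick 2: P4 adds 2 new (Z2, Z10) at install cost 7 (ratio 2/7).
Greedy total install cost: 10 + 7 = 17.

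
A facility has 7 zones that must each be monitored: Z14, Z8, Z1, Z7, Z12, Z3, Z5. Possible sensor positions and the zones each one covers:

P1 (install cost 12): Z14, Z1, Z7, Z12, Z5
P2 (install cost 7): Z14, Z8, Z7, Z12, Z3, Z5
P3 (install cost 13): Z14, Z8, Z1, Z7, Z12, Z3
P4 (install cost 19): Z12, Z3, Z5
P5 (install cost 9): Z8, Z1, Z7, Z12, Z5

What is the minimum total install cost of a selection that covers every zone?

P2, P5 cover every zone at install cost 7 + 9 = 16.
Any cover uses at least 2 sensor positions; among all covering selections none totals below 16.

16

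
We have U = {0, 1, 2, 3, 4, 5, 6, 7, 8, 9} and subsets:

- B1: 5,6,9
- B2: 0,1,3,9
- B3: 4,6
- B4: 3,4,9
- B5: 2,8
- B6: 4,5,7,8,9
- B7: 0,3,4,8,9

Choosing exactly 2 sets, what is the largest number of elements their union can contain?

8

Choosing B2, B6 covers {0, 1, 3, 4, 5, 7, 8, 9} — 8 elements.
No choice of 2 sets does better; here 2, 6 are left uncovered.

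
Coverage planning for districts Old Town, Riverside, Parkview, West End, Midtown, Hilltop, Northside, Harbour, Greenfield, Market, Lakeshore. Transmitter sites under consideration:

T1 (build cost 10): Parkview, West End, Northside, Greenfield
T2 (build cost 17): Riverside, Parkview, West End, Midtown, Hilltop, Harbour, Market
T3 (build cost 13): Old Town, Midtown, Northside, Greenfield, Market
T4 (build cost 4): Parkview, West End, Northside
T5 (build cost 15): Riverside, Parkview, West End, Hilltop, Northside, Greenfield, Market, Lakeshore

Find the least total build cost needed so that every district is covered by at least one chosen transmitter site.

45

T2, T3, T5 cover every district at build cost 17 + 13 + 15 = 45.
Any cover uses at least 3 transmitter sites; among all covering selections none totals below 45.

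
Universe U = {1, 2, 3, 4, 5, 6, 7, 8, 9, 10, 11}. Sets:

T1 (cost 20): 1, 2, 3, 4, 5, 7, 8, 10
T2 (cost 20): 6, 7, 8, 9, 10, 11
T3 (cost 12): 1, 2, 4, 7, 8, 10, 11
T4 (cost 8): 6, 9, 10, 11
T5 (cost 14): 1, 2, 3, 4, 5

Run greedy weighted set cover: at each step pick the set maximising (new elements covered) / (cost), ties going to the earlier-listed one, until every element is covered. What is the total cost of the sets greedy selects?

Pick 1: T3 adds 7 new (1, 2, 4, 7, 8, 10, 11) at cost 12 (ratio 7/12).
Pick 2: T4 adds 2 new (6, 9) at cost 8 (ratio 2/8).
Pick 3: T5 adds 2 new (3, 5) at cost 14 (ratio 2/14).
Greedy total cost: 12 + 8 + 14 = 34. (The true optimum is 28, so greedy overshoots here.)

34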